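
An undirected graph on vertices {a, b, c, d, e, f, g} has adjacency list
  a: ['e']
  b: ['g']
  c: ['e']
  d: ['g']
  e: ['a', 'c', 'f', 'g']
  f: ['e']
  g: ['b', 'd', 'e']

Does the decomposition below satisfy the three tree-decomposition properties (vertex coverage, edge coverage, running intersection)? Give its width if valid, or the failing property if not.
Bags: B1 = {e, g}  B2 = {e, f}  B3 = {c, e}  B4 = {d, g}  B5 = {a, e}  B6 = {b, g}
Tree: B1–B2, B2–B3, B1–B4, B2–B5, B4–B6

Yes; width 1.

Checking the three conditions: (i) the bags cover all of {a, b, c, d, e, f, g}; (ii) for each edge, some bag contains both endpoints; (iii) the bags containing any fixed vertex form a subtree. All hold, so the decomposition is valid with width 2 − 1 = 1.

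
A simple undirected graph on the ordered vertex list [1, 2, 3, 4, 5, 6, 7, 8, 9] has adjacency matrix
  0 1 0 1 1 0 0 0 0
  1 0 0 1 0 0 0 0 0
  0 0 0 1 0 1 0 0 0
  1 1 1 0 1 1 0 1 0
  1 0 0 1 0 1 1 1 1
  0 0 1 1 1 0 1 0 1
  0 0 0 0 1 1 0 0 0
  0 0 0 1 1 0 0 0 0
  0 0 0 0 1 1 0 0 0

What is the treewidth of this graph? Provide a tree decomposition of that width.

Each bag holds 3 vertices, so the decomposition has width 2, which upper-bounds the treewidth. On the other hand G contains the 3-clique {5, 6, 9}. A clique must lie in a single bag of any decomposition, so no decomposition can have width below 2. Combining the bounds, tw(G) = 2.

Treewidth 2.
Bags: B1 = {5, 6, 9}  B2 = {4, 5, 6}  B3 = {3, 4, 6}  B4 = {1, 4, 5}  B5 = {4, 5, 8}  B6 = {1, 2, 4}  B7 = {5, 6, 7}
Tree: B1–B2, B2–B3, B2–B4, B2–B5, B4–B6, B1–B7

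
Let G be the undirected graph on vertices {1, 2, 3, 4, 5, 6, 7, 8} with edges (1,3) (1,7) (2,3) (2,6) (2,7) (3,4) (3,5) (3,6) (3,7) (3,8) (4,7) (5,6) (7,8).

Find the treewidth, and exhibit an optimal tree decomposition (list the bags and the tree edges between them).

Treewidth 2.
One such decomposition:
Bags: B1 = {1, 3, 7}  B2 = {3, 4, 7}  B3 = {2, 3, 7}  B4 = {2, 3, 6}  B5 = {3, 5, 6}  B6 = {3, 7, 8}
Tree: B1–B2, B2–B3, B3–B4, B4–B5, B3–B6

The largest bag has 3 vertices, giving width 2; this decomposition certifies tw(G) ≤ 2. For the lower bound, the 3 vertices {3, 5, 6} are pairwise adjacent, and any tree decomposition puts a clique entirely inside one bag — forcing width ≥ 2. The upper and lower bounds meet at 2, so that is the treewidth.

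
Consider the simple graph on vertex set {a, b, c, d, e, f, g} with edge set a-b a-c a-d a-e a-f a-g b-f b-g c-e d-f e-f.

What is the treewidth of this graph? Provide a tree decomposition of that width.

Treewidth 2.
One optimal decomposition is:
Bags: B1 = {a, c, e}  B2 = {a, e, f}  B3 = {a, b, f}  B4 = {a, b, g}  B5 = {a, d, f}
Tree: B1–B2, B2–B3, B3–B4, B3–B5

The largest bag has 3 vertices, giving width 2; this decomposition certifies tw(G) ≤ 2. On the other hand G contains the 3-clique {a, b, g}. A clique must lie in a single bag of any decomposition, so no decomposition can have width below 2. Therefore the treewidth is 2.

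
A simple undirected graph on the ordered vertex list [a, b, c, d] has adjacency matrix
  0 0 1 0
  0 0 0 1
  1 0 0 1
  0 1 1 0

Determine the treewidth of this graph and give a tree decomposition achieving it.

The largest bag has 2 vertices, giving width 1; this decomposition certifies tw(G) ≤ 1. Since G has at least one edge (e.g. a–c), it is not an edgeless graph, so tw(G) ≥ 1. Therefore the treewidth is 1.

Treewidth 1.
Bags: B1 = {a, c}  B2 = {c, d}  B3 = {b, d}
Tree: B1–B2, B2–B3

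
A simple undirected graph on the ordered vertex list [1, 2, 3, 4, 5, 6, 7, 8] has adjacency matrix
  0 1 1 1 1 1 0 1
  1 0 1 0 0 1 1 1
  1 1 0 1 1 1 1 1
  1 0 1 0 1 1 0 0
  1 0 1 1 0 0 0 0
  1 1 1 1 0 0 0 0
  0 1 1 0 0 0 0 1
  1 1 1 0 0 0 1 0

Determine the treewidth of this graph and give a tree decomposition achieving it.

The largest bag has 4 vertices, giving width 3; this decomposition certifies tw(G) ≤ 3. For the lower bound, the 4 vertices {1, 2, 3, 8} are pairwise adjacent, and any tree decomposition puts a clique entirely inside one bag — forcing width ≥ 3. The upper and lower bounds meet at 3, so that is the treewidth.

Treewidth 3.
One such decomposition:
Bags: B1 = {1, 2, 3, 8}  B2 = {1, 2, 3, 6}  B3 = {2, 3, 7, 8}  B4 = {1, 3, 4, 6}  B5 = {1, 3, 4, 5}
Tree: B1–B2, B1–B3, B2–B4, B4–B5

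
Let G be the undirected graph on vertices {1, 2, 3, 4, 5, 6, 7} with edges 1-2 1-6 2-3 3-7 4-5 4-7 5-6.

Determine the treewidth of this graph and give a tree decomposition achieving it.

Treewidth 2.
One optimal decomposition is:
Bags: B1 = {1, 2, 3}  B2 = {1, 3, 7}  B3 = {1, 4, 7}  B4 = {1, 4, 5}  B5 = {1, 5, 6}
Tree: B1–B2, B2–B3, B3–B4, B4–B5

Every bag has size at most 3, so the width is 3 − 1 = 2 and tw(G) ≤ 2. For the lower bound, G contains the cycle 1–2–3–7–4–5–6–1, so G is not a forest; only forests have treewidth ≤ 1, hence tw(G) ≥ 2. Therefore the treewidth is 2.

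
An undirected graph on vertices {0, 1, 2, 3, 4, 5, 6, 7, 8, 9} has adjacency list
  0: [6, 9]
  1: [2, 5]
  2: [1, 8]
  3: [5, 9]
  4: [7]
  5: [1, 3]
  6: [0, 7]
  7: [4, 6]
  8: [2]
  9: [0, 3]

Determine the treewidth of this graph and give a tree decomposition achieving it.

Every bag has size at most 2, so the width is 2 − 1 = 1 and tw(G) ≤ 1. Since G has at least one edge (e.g. 4–7), it is not an edgeless graph, so tw(G) ≥ 1. Hence tw(G) = 1 exactly.

Treewidth 1.
Bags: B1 = {4, 7}  B2 = {6, 7}  B3 = {0, 6}  B4 = {0, 9}  B5 = {3, 9}  B6 = {3, 5}  B7 = {1, 5}  B8 = {1, 2}  B9 = {2, 8}
Tree: B1–B2, B2–B3, B3–B4, B4–B5, B5–B6, B6–B7, B7–B8, B8–B9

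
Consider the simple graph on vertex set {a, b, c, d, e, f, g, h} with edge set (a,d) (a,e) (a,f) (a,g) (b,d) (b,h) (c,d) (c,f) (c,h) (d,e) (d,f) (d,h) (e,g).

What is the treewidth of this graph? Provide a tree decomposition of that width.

Each bag holds 3 vertices, so the decomposition has width 2, which upper-bounds the treewidth. Conversely, {a, d, e} is a clique of size 3, and the vertices of any clique must share a bag in every tree decomposition; so some bag has ≥ 3 vertices and tw(G) ≥ 2. Therefore the treewidth is 2.

Treewidth 2.
One optimal decomposition is:
Bags: B1 = {c, d, h}  B2 = {b, d, h}  B3 = {c, d, f}  B4 = {a, d, f}  B5 = {a, d, e}  B6 = {a, e, g}
Tree: B1–B2, B1–B3, B3–B4, B4–B5, B5–B6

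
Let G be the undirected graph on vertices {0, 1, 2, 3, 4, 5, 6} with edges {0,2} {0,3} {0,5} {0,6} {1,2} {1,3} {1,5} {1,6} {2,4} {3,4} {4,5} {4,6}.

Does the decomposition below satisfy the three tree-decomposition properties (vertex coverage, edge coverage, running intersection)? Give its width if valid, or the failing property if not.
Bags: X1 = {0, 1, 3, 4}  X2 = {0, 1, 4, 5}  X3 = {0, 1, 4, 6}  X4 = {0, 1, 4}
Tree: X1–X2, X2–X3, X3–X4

No — vertex 2 appears in no bag.

A tree decomposition must satisfy three properties: every vertex lies in some bag; for every edge, both endpoints lie together in some bag; and for every vertex, the bags containing it form a connected subtree. Here vertex 2 appears in no bag, so the decomposition is invalid.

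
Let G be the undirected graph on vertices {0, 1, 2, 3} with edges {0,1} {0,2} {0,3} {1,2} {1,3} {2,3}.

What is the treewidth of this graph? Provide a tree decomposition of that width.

Treewidth 3.
One optimal decomposition is:
Bags: B1 = {0, 1, 2, 3}
Tree: (single bag)

A single bag containing all 4 vertices is trivially a valid decomposition of width 3. For the lower bound, the 4 vertices {0, 1, 2, 3} are pairwise adjacent, and any tree decomposition puts a clique entirely inside one bag — forcing width ≥ 3. Hence tw(G) = 3 exactly.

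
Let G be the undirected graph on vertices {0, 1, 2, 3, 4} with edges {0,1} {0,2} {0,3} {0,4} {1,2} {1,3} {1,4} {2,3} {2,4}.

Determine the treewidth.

A width-3 tree decomposition is:
Bags: B1 = {0, 1, 2, 4}  B2 = {0, 1, 2, 3}
Tree: B1–B2
Each bag holds 4 vertices, so the decomposition has width 3, which upper-bounds the treewidth. Conversely, {0, 1, 2, 3} is a clique of size 4, and the vertices of any clique must share a bag in every tree decomposition; so some bag has ≥ 4 vertices and tw(G) ≥ 3. Combining the bounds, tw(G) = 3.

3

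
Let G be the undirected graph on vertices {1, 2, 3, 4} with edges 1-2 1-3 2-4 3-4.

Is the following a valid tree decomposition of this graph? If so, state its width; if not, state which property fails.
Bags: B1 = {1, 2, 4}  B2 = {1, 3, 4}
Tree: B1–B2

Yes; width 2.

Checking the three conditions: (i) the bags cover all of {1, 2, 3, 4}; (ii) for each edge, some bag contains both endpoints; (iii) the bags containing any fixed vertex form a subtree. All hold, so the decomposition is valid with width 3 − 1 = 2.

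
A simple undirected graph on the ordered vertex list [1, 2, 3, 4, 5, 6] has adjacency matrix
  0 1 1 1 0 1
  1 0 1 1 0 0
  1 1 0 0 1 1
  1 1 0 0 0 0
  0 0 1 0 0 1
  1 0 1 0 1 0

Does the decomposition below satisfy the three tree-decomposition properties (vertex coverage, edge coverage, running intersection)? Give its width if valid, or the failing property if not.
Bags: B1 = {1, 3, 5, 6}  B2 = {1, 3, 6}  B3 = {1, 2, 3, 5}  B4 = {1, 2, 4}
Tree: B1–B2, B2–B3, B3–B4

A tree decomposition must satisfy three properties: every vertex lies in some bag; for every edge, both endpoints lie together in some bag; and for every vertex, the bags containing it form a connected subtree. Here bags containing vertex 5 are not connected in the tree, so the decomposition is invalid.

No — bags containing vertex 5 are not connected in the tree.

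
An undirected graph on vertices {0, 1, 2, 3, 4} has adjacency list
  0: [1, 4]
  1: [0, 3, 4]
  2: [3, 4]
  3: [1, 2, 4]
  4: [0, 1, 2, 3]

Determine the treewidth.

A width-2 tree decomposition is:
Bags: B1 = {2, 3, 4}  B2 = {1, 3, 4}  B3 = {0, 1, 4}
Tree: B1–B2, B2–B3
The largest bag has 3 vertices, giving width 2; this decomposition certifies tw(G) ≤ 2. Conversely, {0, 1, 4} is a clique of size 3, and the vertices of any clique must share a bag in every tree decomposition; so some bag has ≥ 3 vertices and tw(G) ≥ 2. The upper and lower bounds meet at 2, so that is the treewidth.

2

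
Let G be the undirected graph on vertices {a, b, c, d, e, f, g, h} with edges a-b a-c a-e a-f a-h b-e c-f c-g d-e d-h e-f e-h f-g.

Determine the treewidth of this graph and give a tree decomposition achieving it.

Treewidth 2.
One optimal decomposition is:
Bags: B1 = {a, e, f}  B2 = {a, e, h}  B3 = {a, c, f}  B4 = {d, e, h}  B5 = {a, b, e}  B6 = {c, f, g}
Tree: B1–B2, B1–B3, B2–B4, B2–B5, B3–B6

The largest bag has 3 vertices, giving width 2; this decomposition certifies tw(G) ≤ 2. Conversely, {d, e, h} is a clique of size 3, and the vertices of any clique must share a bag in every tree decomposition; so some bag has ≥ 3 vertices and tw(G) ≥ 2. Combining the bounds, tw(G) = 2.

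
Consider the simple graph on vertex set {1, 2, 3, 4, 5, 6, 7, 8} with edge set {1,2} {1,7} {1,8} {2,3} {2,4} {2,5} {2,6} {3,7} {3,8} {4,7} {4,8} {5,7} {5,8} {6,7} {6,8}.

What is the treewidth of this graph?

3

A width-3 tree decomposition is:
Bags: B1 = {1, 2, 7, 8}  B2 = {2, 5, 7, 8}  B3 = {2, 6, 7, 8}  B4 = {2, 4, 7, 8}  B5 = {2, 3, 7, 8}
Tree: B1–B2, B2–B3, B3–B4, B4–B5
Every bag has size at most 4, so the width is 4 − 1 = 3 and tw(G) ≤ 3. For the lower bound: the 4 vertex sets {1,8}, {5,7}, {2}, {6} are disjoint, each induces a connected subgraph, and every pair is joined by at least one edge of G. Contracting each set to a single vertex therefore yields K_{4} as a minor, and since treewidth is minor-monotone, tw(G) ≥ tw(K_{4}) = 3. The upper and lower bounds meet at 3, so that is the treewidth.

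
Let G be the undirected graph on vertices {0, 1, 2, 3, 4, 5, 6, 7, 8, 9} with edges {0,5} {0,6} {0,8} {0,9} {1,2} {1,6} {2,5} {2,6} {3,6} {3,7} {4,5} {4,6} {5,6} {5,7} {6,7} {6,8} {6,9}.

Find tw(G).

A width-2 tree decomposition is:
Bags: B1 = {2, 5, 6}  B2 = {0, 5, 6}  B3 = {5, 6, 7}  B4 = {3, 6, 7}  B5 = {0, 6, 9}  B6 = {4, 5, 6}  B7 = {0, 6, 8}  B8 = {1, 2, 6}
Tree: B1–B2, B2–B3, B3–B4, B2–B5, B2–B6, B2–B7, B1–B8
The largest bag has 3 vertices, giving width 2; this decomposition certifies tw(G) ≤ 2. On the other hand G contains the 3-clique {1, 2, 6}. A clique must lie in a single bag of any decomposition, so no decomposition can have width below 2. Hence tw(G) = 2 exactly.

2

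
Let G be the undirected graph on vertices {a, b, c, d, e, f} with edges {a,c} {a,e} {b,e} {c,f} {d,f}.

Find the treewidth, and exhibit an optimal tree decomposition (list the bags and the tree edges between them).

Treewidth 1.
Bags: B1 = {b, e}  B2 = {a, e}  B3 = {a, c}  B4 = {c, f}  B5 = {d, f}
Tree: B1–B2, B2–B3, B3–B4, B4–B5

The largest bag has 2 vertices, giving width 1; this decomposition certifies tw(G) ≤ 1. Any graph with an edge has treewidth ≥ 1, and G has the edge b–e. The upper and lower bounds meet at 1, so that is the treewidth.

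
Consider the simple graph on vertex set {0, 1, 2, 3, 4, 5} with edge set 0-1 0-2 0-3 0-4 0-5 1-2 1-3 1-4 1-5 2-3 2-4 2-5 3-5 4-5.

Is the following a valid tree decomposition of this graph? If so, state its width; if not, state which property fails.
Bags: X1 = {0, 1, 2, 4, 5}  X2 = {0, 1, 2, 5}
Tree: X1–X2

A tree decomposition must satisfy three properties: every vertex lies in some bag; for every edge, both endpoints lie together in some bag; and for every vertex, the bags containing it form a connected subtree. Here vertex 3 appears in no bag, so the decomposition is invalid.

No — vertex 3 appears in no bag.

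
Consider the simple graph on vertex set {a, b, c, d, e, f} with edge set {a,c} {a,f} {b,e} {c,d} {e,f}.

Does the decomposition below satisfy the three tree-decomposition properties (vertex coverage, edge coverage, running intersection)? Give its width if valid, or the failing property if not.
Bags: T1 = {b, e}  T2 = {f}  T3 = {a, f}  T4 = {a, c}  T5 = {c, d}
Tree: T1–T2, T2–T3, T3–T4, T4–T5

No — edge (e,f) lies in no bag.

A tree decomposition must satisfy three properties: every vertex lies in some bag; for every edge, both endpoints lie together in some bag; and for every vertex, the bags containing it form a connected subtree. Here edge (e,f) lies in no bag, so the decomposition is invalid.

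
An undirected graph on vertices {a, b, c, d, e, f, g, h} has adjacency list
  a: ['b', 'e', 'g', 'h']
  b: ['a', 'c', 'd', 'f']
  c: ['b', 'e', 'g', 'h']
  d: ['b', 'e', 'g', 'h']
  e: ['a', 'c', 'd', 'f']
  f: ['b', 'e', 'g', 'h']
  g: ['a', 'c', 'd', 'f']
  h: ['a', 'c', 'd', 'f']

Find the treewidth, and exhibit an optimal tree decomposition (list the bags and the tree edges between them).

Every bag has size at most 5, so the width is 5 − 1 = 4 and tw(G) ≤ 4. For the lower bound: the 5 vertex sets {a,e}, {f,g}, {c,h}, {d}, {b} are disjoint, each induces a connected subgraph, and every pair is joined by at least one edge of G. Contracting each set to a single vertex therefore yields K_{5} as a minor, and since treewidth is minor-monotone, tw(G) ≥ tw(K_{5}) = 4. Combining the bounds, tw(G) = 4.

Treewidth 4.
One such decomposition:
Bags: B1 = {a, c, d, e, f}  B2 = {a, c, d, f, g}  B3 = {a, c, d, f, h}  B4 = {a, b, c, d, f}
Tree: B1–B2, B2–B3, B3–B4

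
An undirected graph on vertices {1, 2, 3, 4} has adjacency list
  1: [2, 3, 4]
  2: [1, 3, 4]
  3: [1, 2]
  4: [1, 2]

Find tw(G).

A width-2 tree decomposition is:
Bags: B1 = {1, 2, 4}  B2 = {1, 2, 3}
Tree: B1–B2
Every bag has size at most 3, so the width is 3 − 1 = 2 and tw(G) ≤ 2. Conversely, {1, 2, 3} is a clique of size 3, and the vertices of any clique must share a bag in every tree decomposition; so some bag has ≥ 3 vertices and tw(G) ≥ 2. Hence tw(G) = 2 exactly.

2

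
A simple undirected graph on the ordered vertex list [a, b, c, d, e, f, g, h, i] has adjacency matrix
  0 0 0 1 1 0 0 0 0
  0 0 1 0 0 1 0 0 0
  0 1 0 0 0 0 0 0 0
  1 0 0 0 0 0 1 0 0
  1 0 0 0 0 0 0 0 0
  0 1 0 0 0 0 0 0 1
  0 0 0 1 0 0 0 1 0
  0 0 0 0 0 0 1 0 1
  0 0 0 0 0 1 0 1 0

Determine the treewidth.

1

A width-1 tree decomposition is:
Bags: B1 = {a, e}  B2 = {a, d}  B3 = {d, g}  B4 = {g, h}  B5 = {h, i}  B6 = {f, i}  B7 = {b, f}  B8 = {b, c}
Tree: B1–B2, B2–B3, B3–B4, B4–B5, B5–B6, B6–B7, B7–B8
Each bag holds 2 vertices, so the decomposition has width 1, which upper-bounds the treewidth. G has an edge, so its treewidth is at least 1. The upper and lower bounds meet at 1, so that is the treewidth.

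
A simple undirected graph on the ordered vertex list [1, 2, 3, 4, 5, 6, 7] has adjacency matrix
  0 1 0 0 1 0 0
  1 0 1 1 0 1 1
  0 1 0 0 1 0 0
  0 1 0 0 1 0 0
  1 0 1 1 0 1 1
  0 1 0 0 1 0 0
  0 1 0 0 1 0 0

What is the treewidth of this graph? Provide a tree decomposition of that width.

Treewidth 2.
One such decomposition:
Bags: B1 = {2, 3, 5}  B2 = {2, 5, 7}  B3 = {2, 5, 6}  B4 = {2, 4, 5}  B5 = {1, 2, 5}
Tree: B1–B2, B2–B3, B3–B4, B4–B5

The largest bag has 3 vertices, giving width 2; this decomposition certifies tw(G) ≤ 2. The edges 2–3–5–7–2 form a cycle, so G is not a tree and its treewidth is at least 2. Hence tw(G) = 2 exactly.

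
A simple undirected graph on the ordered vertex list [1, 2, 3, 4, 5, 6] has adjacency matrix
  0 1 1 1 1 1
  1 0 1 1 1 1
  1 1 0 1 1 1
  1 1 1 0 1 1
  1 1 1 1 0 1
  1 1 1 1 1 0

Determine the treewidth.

5

A width-5 tree decomposition is:
Bags: B1 = {1, 2, 3, 4, 5, 6}
Tree: (single bag)
With just one bag of size 6, the width is 6 − 1 = 5, so tw(G) ≤ 5. For the lower bound, the 6 vertices {1, 2, 3, 4, 5, 6} are pairwise adjacent, and any tree decomposition puts a clique entirely inside one bag — forcing width ≥ 5. Therefore the treewidth is 5.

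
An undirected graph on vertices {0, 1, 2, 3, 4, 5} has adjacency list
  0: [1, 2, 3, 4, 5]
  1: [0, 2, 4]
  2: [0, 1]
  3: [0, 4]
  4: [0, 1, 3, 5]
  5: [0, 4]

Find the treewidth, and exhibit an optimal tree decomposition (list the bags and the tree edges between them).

Treewidth 2.
One optimal decomposition is:
Bags: B1 = {0, 3, 4}  B2 = {0, 1, 4}  B3 = {0, 1, 2}  B4 = {0, 4, 5}
Tree: B1–B2, B2–B3, B2–B4

The largest bag has 3 vertices, giving width 2; this decomposition certifies tw(G) ≤ 2. Conversely, {0, 1, 2} is a clique of size 3, and the vertices of any clique must share a bag in every tree decomposition; so some bag has ≥ 3 vertices and tw(G) ≥ 2. Therefore the treewidth is 2.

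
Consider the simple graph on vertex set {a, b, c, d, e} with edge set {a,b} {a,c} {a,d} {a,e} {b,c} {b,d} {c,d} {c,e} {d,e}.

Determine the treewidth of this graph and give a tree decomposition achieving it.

Each bag holds 4 vertices, so the decomposition has width 3, which upper-bounds the treewidth. Conversely, {a, c, d, e} is a clique of size 4, and the vertices of any clique must share a bag in every tree decomposition; so some bag has ≥ 4 vertices and tw(G) ≥ 3. Hence tw(G) = 3 exactly.

Treewidth 3.
One optimal decomposition is:
Bags: B1 = {a, b, c, d}  B2 = {a, c, d, e}
Tree: B1–B2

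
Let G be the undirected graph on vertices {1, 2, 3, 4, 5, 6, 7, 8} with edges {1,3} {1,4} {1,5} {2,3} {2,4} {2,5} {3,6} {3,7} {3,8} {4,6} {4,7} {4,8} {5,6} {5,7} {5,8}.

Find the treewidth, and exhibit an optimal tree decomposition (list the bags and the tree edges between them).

Treewidth 3.
Bags: B1 = {2, 3, 4, 5}  B2 = {3, 4, 5, 6}  B3 = {3, 4, 5, 8}  B4 = {1, 3, 4, 5}  B5 = {3, 4, 5, 7}
Tree: B1–B2, B2–B3, B3–B4, B4–B5

The largest bag has 4 vertices, giving width 3; this decomposition certifies tw(G) ≤ 3. For the lower bound: the 4 vertex sets {2,5}, {4,6}, {3}, {8} are disjoint, each induces a connected subgraph, and every pair is joined by at least one edge of G. Contracting each set to a single vertex therefore yields K_{4} as a minor, and since treewidth is minor-monotone, tw(G) ≥ tw(K_{4}) = 3. Combining the bounds, tw(G) = 3.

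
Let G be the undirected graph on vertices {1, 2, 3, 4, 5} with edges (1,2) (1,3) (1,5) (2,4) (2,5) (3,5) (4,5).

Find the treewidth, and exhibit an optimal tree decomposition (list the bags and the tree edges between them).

Treewidth 2.
One such decomposition:
Bags: B1 = {2, 4, 5}  B2 = {1, 2, 5}  B3 = {1, 3, 5}
Tree: B1–B2, B2–B3

Each bag holds 3 vertices, so the decomposition has width 2, which upper-bounds the treewidth. On the other hand G contains the 3-clique {1, 2, 5}. A clique must lie in a single bag of any decomposition, so no decomposition can have width below 2. Hence tw(G) = 2 exactly.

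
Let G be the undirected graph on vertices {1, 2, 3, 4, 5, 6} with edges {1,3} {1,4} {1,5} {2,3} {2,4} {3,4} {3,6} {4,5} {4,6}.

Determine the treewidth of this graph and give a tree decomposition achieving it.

Each bag holds 3 vertices, so the decomposition has width 2, which upper-bounds the treewidth. On the other hand G contains the 3-clique {1, 3, 4}. A clique must lie in a single bag of any decomposition, so no decomposition can have width below 2. Therefore the treewidth is 2.

Treewidth 2.
One such decomposition:
Bags: B1 = {1, 3, 4}  B2 = {1, 4, 5}  B3 = {2, 3, 4}  B4 = {3, 4, 6}
Tree: B1–B2, B1–B3, B1–B4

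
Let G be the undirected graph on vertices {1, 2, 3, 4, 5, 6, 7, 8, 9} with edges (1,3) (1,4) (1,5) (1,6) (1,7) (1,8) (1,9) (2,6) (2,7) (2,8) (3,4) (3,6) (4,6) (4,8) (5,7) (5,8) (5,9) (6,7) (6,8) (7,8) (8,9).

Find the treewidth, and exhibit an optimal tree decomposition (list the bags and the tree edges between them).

The largest bag has 4 vertices, giving width 3; this decomposition certifies tw(G) ≤ 3. Conversely, {1, 4, 6, 8} is a clique of size 4, and the vertices of any clique must share a bag in every tree decomposition; so some bag has ≥ 4 vertices and tw(G) ≥ 3. The upper and lower bounds meet at 3, so that is the treewidth.

Treewidth 3.
Bags: B1 = {1, 4, 6, 8}  B2 = {1, 6, 7, 8}  B3 = {1, 5, 7, 8}  B4 = {2, 6, 7, 8}  B5 = {1, 3, 4, 6}  B6 = {1, 5, 8, 9}
Tree: B1–B2, B2–B3, B2–B4, B1–B5, B3–B6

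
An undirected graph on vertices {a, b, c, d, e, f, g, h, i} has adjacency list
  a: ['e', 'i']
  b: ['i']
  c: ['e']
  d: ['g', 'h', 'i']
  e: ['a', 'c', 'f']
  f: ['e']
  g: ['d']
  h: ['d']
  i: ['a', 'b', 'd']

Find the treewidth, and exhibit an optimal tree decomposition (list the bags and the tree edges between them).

Treewidth 1.
Bags: B1 = {d, i}  B2 = {d, g}  B3 = {b, i}  B4 = {a, i}  B5 = {a, e}  B6 = {d, h}  B7 = {e, f}  B8 = {c, e}
Tree: B1–B2, B1–B3, B3–B4, B4–B5, B2–B6, B5–B7, B7–B8

The largest bag has 2 vertices, giving width 1; this decomposition certifies tw(G) ≤ 1. Any graph with an edge has treewidth ≥ 1, and G has the edge i–d. Therefore the treewidth is 1.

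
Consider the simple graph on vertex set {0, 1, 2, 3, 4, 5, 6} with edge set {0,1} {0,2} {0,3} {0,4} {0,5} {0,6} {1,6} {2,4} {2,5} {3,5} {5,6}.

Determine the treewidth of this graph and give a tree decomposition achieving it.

Each bag holds 3 vertices, so the decomposition has width 2, which upper-bounds the treewidth. Conversely, {0, 1, 6} is a clique of size 3, and the vertices of any clique must share a bag in every tree decomposition; so some bag has ≥ 3 vertices and tw(G) ≥ 2. Hence tw(G) = 2 exactly.

Treewidth 2.
One such decomposition:
Bags: B1 = {0, 2, 5}  B2 = {0, 3, 5}  B3 = {0, 5, 6}  B4 = {0, 2, 4}  B5 = {0, 1, 6}
Tree: B1–B2, B1–B3, B1–B4, B3–B5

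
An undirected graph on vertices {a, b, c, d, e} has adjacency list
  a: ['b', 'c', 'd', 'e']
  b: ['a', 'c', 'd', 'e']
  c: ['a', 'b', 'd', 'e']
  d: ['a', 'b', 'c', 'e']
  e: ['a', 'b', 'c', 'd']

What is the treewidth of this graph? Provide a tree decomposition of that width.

With just one bag of size 5, the width is 5 − 1 = 4, so tw(G) ≤ 4. Conversely, {a, b, c, d, e} is a clique of size 5, and the vertices of any clique must share a bag in every tree decomposition; so some bag has ≥ 5 vertices and tw(G) ≥ 4. Therefore the treewidth is 4.

Treewidth 4.
Bags: B1 = {a, b, c, d, e}
Tree: (single bag)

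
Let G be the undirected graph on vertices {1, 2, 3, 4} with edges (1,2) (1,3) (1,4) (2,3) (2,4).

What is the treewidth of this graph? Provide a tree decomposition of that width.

Every bag has size at most 3, so the width is 3 − 1 = 2 and tw(G) ≤ 2. Conversely, {1, 2, 3} is a clique of size 3, and the vertices of any clique must share a bag in every tree decomposition; so some bag has ≥ 3 vertices and tw(G) ≥ 2. Combining the bounds, tw(G) = 2.

Treewidth 2.
One such decomposition:
Bags: B1 = {1, 2, 4}  B2 = {1, 2, 3}
Tree: B1–B2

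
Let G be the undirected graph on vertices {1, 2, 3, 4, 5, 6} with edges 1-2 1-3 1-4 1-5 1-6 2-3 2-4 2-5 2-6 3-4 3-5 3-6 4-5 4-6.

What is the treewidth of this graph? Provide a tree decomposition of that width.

Treewidth 4.
One optimal decomposition is:
Bags: B1 = {1, 2, 3, 4, 5}  B2 = {1, 2, 3, 4, 6}
Tree: B1–B2

Every bag has size at most 5, so the width is 5 − 1 = 4 and tw(G) ≤ 4. For the lower bound, the 5 vertices {1, 2, 3, 4, 5} are pairwise adjacent, and any tree decomposition puts a clique entirely inside one bag — forcing width ≥ 4. Hence tw(G) = 4 exactly.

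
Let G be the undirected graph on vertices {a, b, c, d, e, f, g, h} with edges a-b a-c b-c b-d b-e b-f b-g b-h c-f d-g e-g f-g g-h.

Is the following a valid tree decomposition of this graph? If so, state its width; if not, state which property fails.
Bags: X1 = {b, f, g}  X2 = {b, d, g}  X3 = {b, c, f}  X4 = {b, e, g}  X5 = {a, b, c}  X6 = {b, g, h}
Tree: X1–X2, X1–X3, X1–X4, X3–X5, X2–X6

Yes; width 2.

Every vertex of G appears in some bag (union = {a, b, c, d, e, f, g, h}); every edge is covered by a bag; and for each vertex v the set of bags containing v is connected in the bag tree. The decomposition is therefore valid. The largest bag has 3 vertices, so the width is 2.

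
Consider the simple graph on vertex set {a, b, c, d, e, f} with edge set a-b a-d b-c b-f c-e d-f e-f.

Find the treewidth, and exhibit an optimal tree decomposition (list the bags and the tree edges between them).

Treewidth 2.
One such decomposition:
Bags: B1 = {a, d, f}  B2 = {a, b, f}  B3 = {b, e, f}  B4 = {b, c, e}
Tree: B1–B2, B2–B3, B3–B4

Every bag has size at most 3, so the width is 3 − 1 = 2 and tw(G) ≤ 2. For the lower bound, G contains the cycle d–a–b–f–d, so G is not a forest; only forests have treewidth ≤ 1, hence tw(G) ≥ 2. The upper and lower bounds meet at 2, so that is the treewidth.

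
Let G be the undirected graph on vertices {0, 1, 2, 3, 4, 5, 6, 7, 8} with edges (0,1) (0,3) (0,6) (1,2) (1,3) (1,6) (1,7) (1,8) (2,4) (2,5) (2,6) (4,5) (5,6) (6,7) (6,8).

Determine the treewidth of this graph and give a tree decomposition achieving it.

Treewidth 2.
Bags: B1 = {1, 2, 6}  B2 = {1, 6, 7}  B3 = {2, 5, 6}  B4 = {0, 1, 6}  B5 = {1, 6, 8}  B6 = {2, 4, 5}  B7 = {0, 1, 3}
Tree: B1–B2, B1–B3, B2–B4, B4–B5, B3–B6, B4–B7

Each bag holds 3 vertices, so the decomposition has width 2, which upper-bounds the treewidth. Conversely, {0, 1, 3} is a clique of size 3, and the vertices of any clique must share a bag in every tree decomposition; so some bag has ≥ 3 vertices and tw(G) ≥ 2. Hence tw(G) = 2 exactly.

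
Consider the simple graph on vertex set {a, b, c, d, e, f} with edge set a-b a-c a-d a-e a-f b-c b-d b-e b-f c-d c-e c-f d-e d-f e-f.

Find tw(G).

5

A width-5 tree decomposition is:
Bags: B1 = {a, b, c, d, e, f}
Tree: (single bag)
With just one bag of size 6, the width is 6 − 1 = 5, so tw(G) ≤ 5. Conversely, {a, b, c, d, e, f} is a clique of size 6, and the vertices of any clique must share a bag in every tree decomposition; so some bag has ≥ 6 vertices and tw(G) ≥ 5. Therefore the treewidth is 5.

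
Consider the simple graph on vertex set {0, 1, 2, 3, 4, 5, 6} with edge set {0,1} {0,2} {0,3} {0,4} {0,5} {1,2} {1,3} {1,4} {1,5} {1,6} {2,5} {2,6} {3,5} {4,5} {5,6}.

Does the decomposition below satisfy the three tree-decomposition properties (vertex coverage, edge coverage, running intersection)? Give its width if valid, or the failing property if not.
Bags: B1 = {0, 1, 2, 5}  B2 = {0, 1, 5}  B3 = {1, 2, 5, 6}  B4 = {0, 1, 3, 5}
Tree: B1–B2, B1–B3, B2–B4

No — vertex 4 appears in no bag.

A tree decomposition must satisfy three properties: every vertex lies in some bag; for every edge, both endpoints lie together in some bag; and for every vertex, the bags containing it form a connected subtree. Here vertex 4 appears in no bag, so the decomposition is invalid.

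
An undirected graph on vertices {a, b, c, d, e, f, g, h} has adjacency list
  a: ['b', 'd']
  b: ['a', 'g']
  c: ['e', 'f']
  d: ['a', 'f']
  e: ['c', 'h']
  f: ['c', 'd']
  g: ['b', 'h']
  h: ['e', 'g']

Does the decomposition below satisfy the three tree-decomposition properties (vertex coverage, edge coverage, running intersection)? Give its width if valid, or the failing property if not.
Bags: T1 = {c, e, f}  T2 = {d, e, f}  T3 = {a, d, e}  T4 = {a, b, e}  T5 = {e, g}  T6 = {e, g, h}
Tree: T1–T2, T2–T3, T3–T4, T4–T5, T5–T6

A tree decomposition must satisfy three properties: every vertex lies in some bag; for every edge, both endpoints lie together in some bag; and for every vertex, the bags containing it form a connected subtree. Here edge (b,g) lies in no bag, so the decomposition is invalid.

No — edge (b,g) lies in no bag.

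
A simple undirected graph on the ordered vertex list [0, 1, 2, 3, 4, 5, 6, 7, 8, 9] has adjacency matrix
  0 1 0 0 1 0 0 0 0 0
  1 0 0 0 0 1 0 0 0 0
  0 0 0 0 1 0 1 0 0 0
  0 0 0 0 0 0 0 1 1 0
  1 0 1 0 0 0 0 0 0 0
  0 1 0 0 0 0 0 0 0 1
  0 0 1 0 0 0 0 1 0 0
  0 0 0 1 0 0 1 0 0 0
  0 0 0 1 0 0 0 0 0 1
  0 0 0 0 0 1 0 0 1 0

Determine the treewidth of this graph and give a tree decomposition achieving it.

Treewidth 2.
One optimal decomposition is:
Bags: B1 = {2, 6, 7}  B2 = {2, 4, 7}  B3 = {0, 4, 7}  B4 = {0, 1, 7}  B5 = {1, 5, 7}  B6 = {5, 7, 9}  B7 = {7, 8, 9}  B8 = {3, 7, 8}
Tree: B1–B2, B2–B3, B3–B4, B4–B5, B5–B6, B6–B7, B7–B8

The largest bag has 3 vertices, giving width 2; this decomposition certifies tw(G) ≤ 2. The edges 7–6–2–4–0–1–5–9–8–3–7 form a cycle, so G is not a tree and its treewidth is at least 2. Combining the bounds, tw(G) = 2.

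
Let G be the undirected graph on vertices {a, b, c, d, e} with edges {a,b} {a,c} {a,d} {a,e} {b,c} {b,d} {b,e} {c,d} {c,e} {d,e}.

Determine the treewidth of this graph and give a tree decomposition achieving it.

Treewidth 4.
One such decomposition:
Bags: B1 = {a, b, c, d, e}
Tree: (single bag)

With just one bag of size 5, the width is 5 − 1 = 4, so tw(G) ≤ 4. Conversely, {a, b, c, d, e} is a clique of size 5, and the vertices of any clique must share a bag in every tree decomposition; so some bag has ≥ 5 vertices and tw(G) ≥ 4. Hence tw(G) = 4 exactly.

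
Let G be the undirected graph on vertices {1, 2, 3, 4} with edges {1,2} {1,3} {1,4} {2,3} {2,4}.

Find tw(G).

A width-2 tree decomposition is:
Bags: B1 = {1, 2, 3}  B2 = {1, 2, 4}
Tree: B1–B2
Each bag holds 3 vertices, so the decomposition has width 2, which upper-bounds the treewidth. On the other hand G contains the 3-clique {1, 2, 3}. A clique must lie in a single bag of any decomposition, so no decomposition can have width below 2. The upper and lower bounds meet at 2, so that is the treewidth.

2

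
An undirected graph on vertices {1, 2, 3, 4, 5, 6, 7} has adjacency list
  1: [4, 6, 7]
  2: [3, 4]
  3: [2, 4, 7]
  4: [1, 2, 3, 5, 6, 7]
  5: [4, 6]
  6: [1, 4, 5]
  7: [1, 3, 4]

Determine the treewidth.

A width-2 tree decomposition is:
Bags: B1 = {3, 4, 7}  B2 = {1, 4, 7}  B3 = {2, 3, 4}  B4 = {1, 4, 6}  B5 = {4, 5, 6}
Tree: B1–B2, B1–B3, B2–B4, B4–B5
Each bag holds 3 vertices, so the decomposition has width 2, which upper-bounds the treewidth. On the other hand G contains the 3-clique {1, 4, 6}. A clique must lie in a single bag of any decomposition, so no decomposition can have width below 2. Therefore the treewidth is 2.

2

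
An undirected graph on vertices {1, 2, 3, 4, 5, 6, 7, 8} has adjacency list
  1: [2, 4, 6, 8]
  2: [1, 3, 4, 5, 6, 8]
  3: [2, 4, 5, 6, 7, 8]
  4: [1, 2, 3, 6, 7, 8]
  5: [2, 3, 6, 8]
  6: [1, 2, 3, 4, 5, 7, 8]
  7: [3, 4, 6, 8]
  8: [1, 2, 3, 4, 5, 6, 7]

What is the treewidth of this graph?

A width-4 tree decomposition is:
Bags: B1 = {2, 3, 4, 6, 8}  B2 = {1, 2, 4, 6, 8}  B3 = {2, 3, 5, 6, 8}  B4 = {3, 4, 6, 7, 8}
Tree: B1–B2, B1–B3, B1–B4
Every bag has size at most 5, so the width is 5 − 1 = 4 and tw(G) ≤ 4. For the lower bound, the 5 vertices {1, 2, 4, 6, 8} are pairwise adjacent, and any tree decomposition puts a clique entirely inside one bag — forcing width ≥ 4. Combining the bounds, tw(G) = 4.

4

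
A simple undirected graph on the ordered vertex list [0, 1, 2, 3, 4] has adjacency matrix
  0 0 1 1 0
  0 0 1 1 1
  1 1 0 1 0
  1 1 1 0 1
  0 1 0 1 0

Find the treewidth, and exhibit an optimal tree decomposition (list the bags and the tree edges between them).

Treewidth 2.
One optimal decomposition is:
Bags: B1 = {1, 2, 3}  B2 = {1, 3, 4}  B3 = {0, 2, 3}
Tree: B1–B2, B1–B3

Every bag has size at most 3, so the width is 3 − 1 = 2 and tw(G) ≤ 2. Conversely, {0, 2, 3} is a clique of size 3, and the vertices of any clique must share a bag in every tree decomposition; so some bag has ≥ 3 vertices and tw(G) ≥ 2. Hence tw(G) = 2 exactly.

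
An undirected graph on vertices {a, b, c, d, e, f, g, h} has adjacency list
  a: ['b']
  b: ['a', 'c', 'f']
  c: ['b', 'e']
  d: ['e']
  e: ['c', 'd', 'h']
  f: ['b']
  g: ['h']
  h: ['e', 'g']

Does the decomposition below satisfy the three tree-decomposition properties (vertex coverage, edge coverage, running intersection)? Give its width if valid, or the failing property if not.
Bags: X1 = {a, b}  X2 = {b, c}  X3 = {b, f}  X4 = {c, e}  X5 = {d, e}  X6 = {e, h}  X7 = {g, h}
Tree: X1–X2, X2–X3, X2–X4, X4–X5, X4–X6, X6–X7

Every vertex of G appears in some bag (union = {a, b, c, d, e, f, g, h}); every edge is covered by a bag; and for each vertex v the set of bags containing v is connected in the bag tree. The decomposition is therefore valid. The largest bag has 2 vertices, so the width is 1.

Yes; width 1.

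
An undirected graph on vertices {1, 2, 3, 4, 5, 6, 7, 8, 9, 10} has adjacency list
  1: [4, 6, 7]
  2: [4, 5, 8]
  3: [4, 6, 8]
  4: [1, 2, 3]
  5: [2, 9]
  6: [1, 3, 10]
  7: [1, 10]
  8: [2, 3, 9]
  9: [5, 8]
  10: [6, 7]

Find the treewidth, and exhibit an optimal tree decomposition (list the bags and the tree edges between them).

Treewidth 2.
One optimal decomposition is:
Bags: B1 = {6, 7, 10}  B2 = {1, 6, 7}  B3 = {1, 3, 6}  B4 = {1, 3, 4}  B5 = {3, 4, 8}  B6 = {2, 4, 8}  B7 = {2, 8, 9}  B8 = {2, 5, 9}
Tree: B1–B2, B2–B3, B3–B4, B4–B5, B5–B6, B6–B7, B7–B8

Every bag has size at most 3, so the width is 3 − 1 = 2 and tw(G) ≤ 2. Since 10–7–1–6–10 is a cycle in G, G is not acyclic. Forests are exactly the graphs of treewidth ≤ 1, so tw(G) ≥ 2. Hence tw(G) = 2 exactly.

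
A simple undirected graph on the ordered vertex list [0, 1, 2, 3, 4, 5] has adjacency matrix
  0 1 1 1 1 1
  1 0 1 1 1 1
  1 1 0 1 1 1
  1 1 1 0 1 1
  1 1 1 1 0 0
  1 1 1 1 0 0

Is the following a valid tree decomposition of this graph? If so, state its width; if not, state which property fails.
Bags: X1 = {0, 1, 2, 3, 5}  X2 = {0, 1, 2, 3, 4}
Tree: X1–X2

Checking the three conditions: (i) the bags cover all of {0, 1, 2, 3, 4, 5}; (ii) for each edge, some bag contains both endpoints; (iii) the bags containing any fixed vertex form a subtree. All hold, so the decomposition is valid with width 5 − 1 = 4.

Yes; width 4.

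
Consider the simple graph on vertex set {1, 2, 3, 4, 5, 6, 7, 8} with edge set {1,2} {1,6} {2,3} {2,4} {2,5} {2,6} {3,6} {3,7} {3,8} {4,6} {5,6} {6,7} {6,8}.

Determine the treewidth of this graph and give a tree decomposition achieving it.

The largest bag has 3 vertices, giving width 2; this decomposition certifies tw(G) ≤ 2. Conversely, {3, 6, 8} is a clique of size 3, and the vertices of any clique must share a bag in every tree decomposition; so some bag has ≥ 3 vertices and tw(G) ≥ 2. Therefore the treewidth is 2.

Treewidth 2.
Bags: B1 = {2, 3, 6}  B2 = {2, 5, 6}  B3 = {1, 2, 6}  B4 = {3, 6, 7}  B5 = {3, 6, 8}  B6 = {2, 4, 6}
Tree: B1–B2, B1–B3, B1–B4, B1–B5, B3–B6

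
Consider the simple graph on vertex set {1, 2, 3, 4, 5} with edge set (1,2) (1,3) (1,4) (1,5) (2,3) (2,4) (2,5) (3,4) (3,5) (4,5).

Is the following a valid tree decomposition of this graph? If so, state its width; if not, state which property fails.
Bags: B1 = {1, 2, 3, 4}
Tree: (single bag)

A tree decomposition must satisfy three properties: every vertex lies in some bag; for every edge, both endpoints lie together in some bag; and for every vertex, the bags containing it form a connected subtree. Here vertex 5 appears in no bag, so the decomposition is invalid.

No — vertex 5 appears in no bag.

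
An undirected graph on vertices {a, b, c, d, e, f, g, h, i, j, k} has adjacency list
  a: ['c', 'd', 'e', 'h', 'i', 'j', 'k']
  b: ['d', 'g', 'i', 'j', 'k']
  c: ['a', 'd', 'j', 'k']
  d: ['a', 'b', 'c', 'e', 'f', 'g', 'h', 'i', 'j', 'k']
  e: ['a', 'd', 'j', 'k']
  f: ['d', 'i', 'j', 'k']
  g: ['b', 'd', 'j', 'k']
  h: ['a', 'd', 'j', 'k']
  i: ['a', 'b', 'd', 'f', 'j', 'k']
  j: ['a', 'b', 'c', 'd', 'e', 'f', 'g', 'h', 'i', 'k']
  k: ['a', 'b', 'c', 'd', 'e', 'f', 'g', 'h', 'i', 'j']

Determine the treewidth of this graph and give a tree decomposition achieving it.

Treewidth 4.
One such decomposition:
Bags: B1 = {a, d, i, j, k}  B2 = {b, d, i, j, k}  B3 = {a, d, h, j, k}  B4 = {b, d, g, j, k}  B5 = {a, c, d, j, k}  B6 = {a, d, e, j, k}  B7 = {d, f, i, j, k}
Tree: B1–B2, B1–B3, B2–B4, B1–B5, B5–B6, B1–B7

The largest bag has 5 vertices, giving width 4; this decomposition certifies tw(G) ≤ 4. On the other hand G contains the 5-clique {b, d, g, j, k}. A clique must lie in a single bag of any decomposition, so no decomposition can have width below 4. Therefore the treewidth is 4.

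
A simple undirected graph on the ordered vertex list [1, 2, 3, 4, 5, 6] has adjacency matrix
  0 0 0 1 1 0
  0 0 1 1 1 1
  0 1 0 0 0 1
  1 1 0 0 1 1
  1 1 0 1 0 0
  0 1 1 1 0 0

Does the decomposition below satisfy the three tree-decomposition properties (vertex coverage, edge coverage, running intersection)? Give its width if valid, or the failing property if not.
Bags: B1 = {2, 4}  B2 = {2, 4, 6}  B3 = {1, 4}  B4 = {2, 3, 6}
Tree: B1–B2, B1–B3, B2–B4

No — vertex 5 appears in no bag.

A tree decomposition must satisfy three properties: every vertex lies in some bag; for every edge, both endpoints lie together in some bag; and for every vertex, the bags containing it form a connected subtree. Here vertex 5 appears in no bag, so the decomposition is invalid.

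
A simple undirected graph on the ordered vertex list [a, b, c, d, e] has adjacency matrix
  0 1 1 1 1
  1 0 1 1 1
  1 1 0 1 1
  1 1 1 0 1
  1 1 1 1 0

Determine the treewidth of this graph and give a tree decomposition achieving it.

Treewidth 4.
Bags: B1 = {a, b, c, d, e}
Tree: (single bag)

With just one bag of size 5, the width is 5 − 1 = 4, so tw(G) ≤ 4. Conversely, {a, b, c, d, e} is a clique of size 5, and the vertices of any clique must share a bag in every tree decomposition; so some bag has ≥ 5 vertices and tw(G) ≥ 4. The upper and lower bounds meet at 4, so that is the treewidth.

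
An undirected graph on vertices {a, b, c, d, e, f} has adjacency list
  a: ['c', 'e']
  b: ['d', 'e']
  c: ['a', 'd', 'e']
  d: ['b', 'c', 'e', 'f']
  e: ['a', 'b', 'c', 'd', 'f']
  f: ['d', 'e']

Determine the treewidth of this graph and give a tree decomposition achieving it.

Treewidth 2.
Bags: B1 = {b, d, e}  B2 = {d, e, f}  B3 = {c, d, e}  B4 = {a, c, e}
Tree: B1–B2, B2–B3, B3–B4

Each bag holds 3 vertices, so the decomposition has width 2, which upper-bounds the treewidth. For the lower bound, the 3 vertices {c, d, e} are pairwise adjacent, and any tree decomposition puts a clique entirely inside one bag — forcing width ≥ 2. Combining the bounds, tw(G) = 2.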